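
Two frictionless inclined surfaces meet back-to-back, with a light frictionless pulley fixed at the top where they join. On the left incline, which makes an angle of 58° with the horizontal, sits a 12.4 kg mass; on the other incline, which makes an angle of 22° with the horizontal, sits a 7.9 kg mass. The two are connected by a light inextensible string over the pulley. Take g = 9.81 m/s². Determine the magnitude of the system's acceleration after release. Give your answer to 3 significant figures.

3.65 m/s²

Resolve each weight along its own incline: the 12.4 kg mass has component 12.4 × 9.81 × sin 58° = 103.160 N down its slope, and the 7.9 kg mass has 7.9 × 9.81 × sin 22° = 29.032 N down its slope.
The 12.4 kg side's 103.160 N exceeds the other side's 29.032 N, so that mass slides down and the 7.9 kg mass slides up. Taking that direction as positive, Newton's second law for the whole system gives 103.160 − 29.032 = (12.4 + 7.9) a, so a = 74.128 / 20.3 = 3.6516 m/s².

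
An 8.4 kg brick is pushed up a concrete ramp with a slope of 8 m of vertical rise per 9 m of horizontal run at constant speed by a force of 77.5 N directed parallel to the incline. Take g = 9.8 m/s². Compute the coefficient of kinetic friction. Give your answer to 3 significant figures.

0.371

At constant speed ΣF = 0 along the incline. The applied 77.5 N acts up the slope; the weight component mg sin 41.63° = 54.690 N and kinetic friction μN both act down the slope.
So 77.5 = 54.690 + μ × 61.527, giving μ = (77.5 − 54.690) / 61.527 = 0.3707.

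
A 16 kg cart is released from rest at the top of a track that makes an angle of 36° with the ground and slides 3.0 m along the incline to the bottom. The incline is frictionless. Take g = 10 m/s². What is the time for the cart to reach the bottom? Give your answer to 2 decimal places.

1.01 s

The weight component along the incline is mg sin 36° = 94.046 N and the normal force is N = mg cos 36° = 129.443 N.
With no friction, a = g sin 36° = 5.8779 m/s².
Starting from rest, L = ½at², so t = √(2L/a) = √(2 × 3.0 / 5.8779) = 1.0103 s.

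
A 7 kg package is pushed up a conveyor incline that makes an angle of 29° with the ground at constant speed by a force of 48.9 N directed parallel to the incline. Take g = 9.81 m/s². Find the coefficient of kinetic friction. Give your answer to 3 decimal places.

At constant speed ΣF = 0 along the incline. The applied 48.9 N acts up the slope; the weight component mg sin 29° = 33.292 N and kinetic friction μN both act down the slope.
So 48.9 = 33.292 + μ × 60.060, giving μ = (48.9 − 33.292) / 60.060 = 0.2599.

0.260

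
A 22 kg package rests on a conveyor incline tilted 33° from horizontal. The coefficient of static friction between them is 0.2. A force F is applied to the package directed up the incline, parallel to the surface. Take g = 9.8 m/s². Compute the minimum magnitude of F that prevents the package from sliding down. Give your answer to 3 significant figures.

81.3 N

The normal force is N = mg cos 33° = 180.817 N. With F at its minimum the package is on the verge of sliding down, so static friction is at its maximum μ_s N = 0.2 × 180.817 = 36.163 N and acts up the slope.
Equilibrium along the incline: F + μ_s N = mg sin 33°, so F = 117.424 − 36.163 = 81.261 N.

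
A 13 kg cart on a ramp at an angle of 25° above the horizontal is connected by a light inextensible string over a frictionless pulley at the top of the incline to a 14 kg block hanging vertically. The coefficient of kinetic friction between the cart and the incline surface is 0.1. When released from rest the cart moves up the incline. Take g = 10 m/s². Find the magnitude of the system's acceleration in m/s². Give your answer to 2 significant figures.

For the cart on the incline: the weight component along the slope is m₁g sin 25° = 13 × 10 × 0.4226 = 54.938 N and the normal force is N = m₁g cos 25° = 117.820 N.
Kinetic friction opposes the cart's motion up the incline: f = μN = 0.1 × 117.820 = 11.782 N acting down the slope.
Newton's second law for the cart (up-slope positive): T − 54.938 − 11.782 = 13 a. For the hanging block (downward positive): 14 × 10 − T = 14 a.
Adding the two equations eliminates T: 73.280 = 27 a, so a = 2.7141 m/s².

2.7 m/s²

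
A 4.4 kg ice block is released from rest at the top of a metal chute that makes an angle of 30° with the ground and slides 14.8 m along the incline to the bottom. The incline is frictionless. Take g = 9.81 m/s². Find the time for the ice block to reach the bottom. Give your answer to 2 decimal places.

The weight component along the incline is mg sin 30° = 21.582 N and the normal force is N = mg cos 30° = 37.381 N.
With no friction, a = g sin 30° = 4.9050 m/s².
Starting from rest, L = ½at², so t = √(2L/a) = √(2 × 14.8 / 4.9050) = 2.4566 s.

2.46 s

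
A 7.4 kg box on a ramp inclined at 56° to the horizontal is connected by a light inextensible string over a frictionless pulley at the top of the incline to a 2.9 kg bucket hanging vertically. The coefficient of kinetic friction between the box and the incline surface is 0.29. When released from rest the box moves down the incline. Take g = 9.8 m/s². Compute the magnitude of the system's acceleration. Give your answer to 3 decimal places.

For the box on the incline: the weight component along the slope is m₁g sin 56° = 7.4 × 9.8 × 0.8290 = 60.119 N and the normal force is N = m₁g cos 56° = 40.553 N.
Kinetic friction opposes the box's motion down the incline: f = μN = 0.29 × 40.553 = 11.760 N acting up the slope.
Newton's second law for the box (down-slope positive): 60.119 − 11.760 − T = 7.4 a. For the hanging bucket (upward positive): T − 2.9 × 9.8 = 2.9 a.
Adding the two equations eliminates T: 19.939 = 10.3 a, so a = 1.9358 m/s².

1.936 m/s²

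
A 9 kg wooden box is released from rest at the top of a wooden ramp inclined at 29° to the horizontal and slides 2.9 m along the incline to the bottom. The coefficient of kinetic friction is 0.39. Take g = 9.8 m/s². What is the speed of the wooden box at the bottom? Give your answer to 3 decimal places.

The weight component along the incline is mg sin 29° = 42.760 N and the normal force is N = mg cos 29° = 77.141 N.
Friction up the slope is f = μN = 0.39 × 77.141 = 30.085 N, so the net downslope force is 42.760 − 30.085 = 12.675 N and a = 12.675 / 9 = 1.4083 m/s².
Starting from rest over a distance of 2.9 m, v² = 2aL = 2 × 1.4083 × 2.9 = 8.1681, so v = 2.8580 m/s.

2.858 m/s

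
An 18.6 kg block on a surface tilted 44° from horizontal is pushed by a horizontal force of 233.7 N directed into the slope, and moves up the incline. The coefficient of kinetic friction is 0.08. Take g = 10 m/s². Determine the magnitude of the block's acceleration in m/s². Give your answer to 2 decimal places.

0.82 m/s²

The horizontal push has components F cos 44° = 233.7 × 0.7193 = 168.100 N up the incline and F sin 44° = 233.7 × 0.6947 = 162.351 N pressing into the surface.
The normal force is therefore N = mg cos 44° + F sin 44° = 133.790 + 162.351 = 296.141 N, and kinetic friction down the slope is μN = 0.08 × 296.141 = 23.691 N.
Along the incline: F cos 44° − mg sin 44° − μN = ma, so 168.100 − 129.214 − 23.691 = 18.6 a, giving a = 0.8169 m/s².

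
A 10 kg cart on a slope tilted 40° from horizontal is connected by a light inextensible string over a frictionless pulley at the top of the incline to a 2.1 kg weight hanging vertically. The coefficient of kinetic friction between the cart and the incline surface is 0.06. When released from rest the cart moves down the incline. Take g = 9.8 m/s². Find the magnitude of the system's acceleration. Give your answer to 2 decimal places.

3.13 m/s²

For the cart on the incline: the weight component along the slope is m₁g sin 40° = 10 × 9.8 × 0.6428 = 62.994 N and the normal force is N = m₁g cos 40° = 75.072 N.
Kinetic friction opposes the cart's motion down the incline: f = μN = 0.06 × 75.072 = 4.504 N acting up the slope.
Newton's second law for the cart (down-slope positive): 62.994 − 4.504 − T = 10 a. For the hanging weight (upward positive): T − 2.1 × 9.8 = 2.1 a.
Adding the two equations eliminates T: 37.910 = 12.1 a, so a = 3.1331 m/s².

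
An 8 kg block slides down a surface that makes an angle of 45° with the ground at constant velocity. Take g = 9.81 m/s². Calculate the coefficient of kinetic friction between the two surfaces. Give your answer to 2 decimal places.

1.00

At constant velocity the net force along the incline is zero: mg sin 45° = μ mg cos 45°.
So μ = tan 45° = 0.7071 / 0.7071 = 1.0000.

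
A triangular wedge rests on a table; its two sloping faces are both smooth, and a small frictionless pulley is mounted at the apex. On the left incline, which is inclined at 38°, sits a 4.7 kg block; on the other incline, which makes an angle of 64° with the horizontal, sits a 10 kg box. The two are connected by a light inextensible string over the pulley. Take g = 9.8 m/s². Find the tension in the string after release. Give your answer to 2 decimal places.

47.45 N

Resolve each weight along its own incline: the 4.7 kg mass has component 4.7 × 9.8 × sin 38° = 28.357 N down its slope, and the 10 kg mass has 10 × 9.8 × sin 64° = 88.082 N down its slope.
The 10 kg side's 88.082 N exceeds the other side's 28.357 N, so that mass slides down and the 4.7 kg mass slides up. Taking that direction as positive, Newton's second law for the whole system gives 88.082 − 28.357 = (4.7 + 10) a, so a = 59.725 / 14.7 = 4.0629 m/s².
For the 4.7 kg mass (up-slope positive): T − 28.357 = 4.7 × 4.0629, so T = 47.453 N.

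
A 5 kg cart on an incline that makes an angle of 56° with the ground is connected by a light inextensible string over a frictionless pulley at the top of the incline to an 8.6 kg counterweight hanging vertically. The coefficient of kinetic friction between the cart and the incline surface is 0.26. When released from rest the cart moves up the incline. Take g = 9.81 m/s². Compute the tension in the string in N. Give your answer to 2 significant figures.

61 N

For the cart on the incline: the weight component along the slope is m₁g sin 56° = 5 × 9.81 × 0.8290 = 40.662 N and the normal force is N = m₁g cos 56° = 27.428 N.
Kinetic friction opposes the cart's motion up the incline: f = μN = 0.26 × 27.428 = 7.131 N acting down the slope.
Newton's second law for the cart (up-slope positive): T − 40.662 − 7.131 = 5 a. For the hanging counterweight (downward positive): 8.6 × 9.81 − T = 8.6 a.
Adding the two equations eliminates T: 36.573 = 13.6 a, so a = 2.6892 m/s².
Then from the hanging counterweight's equation, T = 8.6 × (9.81 − 2.6892) = 61.239 N.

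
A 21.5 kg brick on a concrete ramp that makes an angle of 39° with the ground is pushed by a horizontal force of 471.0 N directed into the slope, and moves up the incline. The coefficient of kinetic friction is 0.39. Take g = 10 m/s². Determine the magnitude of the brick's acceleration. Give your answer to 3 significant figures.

The horizontal push has components F cos 39° = 471.0 × 0.7771 = 366.014 N up the incline and F sin 39° = 471.0 × 0.6293 = 296.400 N pressing into the surface.
The normal force is therefore N = mg cos 39° + F sin 39° = 167.077 + 296.400 = 463.477 N, and kinetic friction down the slope is μN = 0.39 × 463.477 = 180.756 N.
Along the incline: F cos 39° − mg sin 39° − μN = ma, so 366.014 − 135.299 − 180.756 = 21.5 a, giving a = 2.3237 m/s².

2.32 m/s²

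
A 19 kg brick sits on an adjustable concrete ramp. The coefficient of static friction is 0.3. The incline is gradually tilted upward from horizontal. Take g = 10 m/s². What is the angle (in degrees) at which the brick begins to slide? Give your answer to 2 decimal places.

At the threshold of sliding, static friction is at its maximum μ_s N and exactly balances the weight component along the incline: mg sin θ = μ_s mg cos θ.
Hence tan θ = μ_s = 0.3, so θ = arctan(0.3) = 16.6992°.

16.70°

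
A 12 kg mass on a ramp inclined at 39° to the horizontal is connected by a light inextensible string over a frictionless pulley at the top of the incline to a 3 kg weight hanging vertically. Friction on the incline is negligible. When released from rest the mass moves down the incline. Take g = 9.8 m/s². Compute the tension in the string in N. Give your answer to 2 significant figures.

For the mass on the incline: the weight component along the slope is m₁g sin 39° = 12 × 9.8 × 0.6293 = 74.006 N and the normal force is N = m₁g cos 39° = 91.392 N.
Newton's second law for the mass (down-slope positive): 74.006 − T = 12 a. For the hanging weight (upward positive): T − 3 × 9.8 = 3 a.
Adding the two equations eliminates T: 44.606 = 15 a, so a = 2.9737 m/s².
Then from the hanging weight's equation, T = 3 × (9.8 + 2.9737) = 38.321 N.

38 N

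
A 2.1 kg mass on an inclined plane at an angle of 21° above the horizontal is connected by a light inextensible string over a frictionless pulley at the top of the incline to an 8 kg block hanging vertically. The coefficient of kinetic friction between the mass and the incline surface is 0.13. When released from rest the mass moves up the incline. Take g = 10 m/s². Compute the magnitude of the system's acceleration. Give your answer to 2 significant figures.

6.9 m/s²

For the mass on the incline: the weight component along the slope is m₁g sin 21° = 2.1 × 10 × 0.3584 = 7.526 N and the normal force is N = m₁g cos 21° = 19.605 N.
Kinetic friction opposes the mass's motion up the incline: f = μN = 0.13 × 19.605 = 2.549 N acting down the slope.
Newton's second law for the mass (up-slope positive): T − 7.526 − 2.549 = 2.1 a. For the hanging block (downward positive): 8 × 10 − T = 8 a.
Adding the two equations eliminates T: 69.925 = 10.1 a, so a = 6.9233 m/s².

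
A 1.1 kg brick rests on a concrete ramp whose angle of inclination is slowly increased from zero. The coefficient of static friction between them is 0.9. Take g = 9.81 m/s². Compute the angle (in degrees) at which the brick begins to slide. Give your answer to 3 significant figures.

42.0°

At the threshold of sliding, static friction is at its maximum μ_s N and exactly balances the weight component along the incline: mg sin θ = μ_s mg cos θ.
Hence tan θ = μ_s = 0.9, so θ = arctan(0.9) = 41.9872°.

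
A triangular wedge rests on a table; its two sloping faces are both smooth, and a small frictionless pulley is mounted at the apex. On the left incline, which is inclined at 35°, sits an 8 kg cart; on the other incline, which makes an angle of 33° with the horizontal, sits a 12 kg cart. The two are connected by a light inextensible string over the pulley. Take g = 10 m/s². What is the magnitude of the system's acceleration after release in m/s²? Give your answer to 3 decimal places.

0.974 m/s²

Resolve each weight along its own incline: the 8 kg mass has component 8 × 10 × sin 35° = 45.886 N down its slope, and the 12 kg mass has 12 × 10 × sin 33° = 65.357 N down its slope.
The 12 kg side's 65.357 N exceeds the other side's 45.886 N, so that mass slides down and the 8 kg mass slides up. Taking that direction as positive, Newton's second law for the whole system gives 65.357 − 45.886 = (8 + 12) a, so a = 19.471 / 20 = 0.9736 m/s².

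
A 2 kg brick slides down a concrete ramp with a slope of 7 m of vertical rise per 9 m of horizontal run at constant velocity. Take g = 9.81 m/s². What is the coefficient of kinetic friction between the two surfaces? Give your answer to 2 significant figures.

0.78

At constant velocity the net force along the incline is zero: mg sin 37.87° = μ mg cos 37.87°.
So μ = tan 37.87° = 0.6139 / 0.7894 = 0.7777.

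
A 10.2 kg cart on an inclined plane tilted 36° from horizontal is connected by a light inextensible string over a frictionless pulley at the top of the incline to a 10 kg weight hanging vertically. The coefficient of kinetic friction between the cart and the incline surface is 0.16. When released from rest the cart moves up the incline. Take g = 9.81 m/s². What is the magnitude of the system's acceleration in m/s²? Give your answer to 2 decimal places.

For the cart on the incline: the weight component along the slope is m₁g sin 36° = 10.2 × 9.81 × 0.5878 = 58.816 N and the normal force is N = m₁g cos 36° = 80.952 N.
Kinetic friction opposes the cart's motion up the incline: f = μN = 0.16 × 80.952 = 12.952 N acting down the slope.
Newton's second law for the cart (up-slope positive): T − 58.816 − 12.952 = 10.2 a. For the hanging weight (downward positive): 10 × 9.81 − T = 10 a.
Adding the two equations eliminates T: 26.332 = 20.2 a, so a = 1.3036 m/s².

1.30 m/s²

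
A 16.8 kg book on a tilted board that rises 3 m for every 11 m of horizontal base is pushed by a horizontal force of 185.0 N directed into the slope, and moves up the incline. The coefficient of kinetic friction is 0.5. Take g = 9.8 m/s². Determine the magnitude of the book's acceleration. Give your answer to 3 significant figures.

1.87 m/s²

The horizontal push has components F cos 15.26° = 185.0 × 0.9648 = 178.488 N up the incline and F sin 15.26° = 185.0 × 0.2631 = 48.673 N pressing into the surface.
The normal force is therefore N = mg cos 15.26° + F sin 15.26° = 158.845 + 48.673 = 207.518 N, and kinetic friction down the slope is μN = 0.5 × 207.518 = 103.759 N.
Along the incline: F cos 15.26° − mg sin 15.26° − μN = ma, so 178.488 − 43.317 − 103.759 = 16.8 a, giving a = 1.8698 m/s².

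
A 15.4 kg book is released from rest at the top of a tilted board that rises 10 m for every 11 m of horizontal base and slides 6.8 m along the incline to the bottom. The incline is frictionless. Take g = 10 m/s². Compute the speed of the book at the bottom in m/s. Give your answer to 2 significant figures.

The weight component along the incline is mg sin 42.27° = 103.592 N and the normal force is N = mg cos 42.27° = 113.951 N.
With no friction, a = g sin 42.27° = 6.7267 m/s².
Starting from rest over a distance of 6.8 m, v² = 2aL = 2 × 6.7267 × 6.8 = 91.4831, so v = 9.5647 m/s.

9.6 m/s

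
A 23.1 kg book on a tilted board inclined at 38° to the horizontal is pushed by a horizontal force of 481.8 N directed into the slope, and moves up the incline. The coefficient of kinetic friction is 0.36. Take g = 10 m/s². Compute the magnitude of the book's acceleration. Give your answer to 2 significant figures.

The horizontal push has components F cos 38° = 481.8 × 0.7880 = 379.658 N up the incline and F sin 38° = 481.8 × 0.6157 = 296.644 N pressing into the surface.
The normal force is therefore N = mg cos 38° + F sin 38° = 182.028 + 296.644 = 478.672 N, and kinetic friction down the slope is μN = 0.36 × 478.672 = 172.322 N.
Along the incline: F cos 38° − mg sin 38° − μN = ma, so 379.658 − 142.227 − 172.322 = 23.1 a, giving a = 2.8186 m/s².

2.8 m/s²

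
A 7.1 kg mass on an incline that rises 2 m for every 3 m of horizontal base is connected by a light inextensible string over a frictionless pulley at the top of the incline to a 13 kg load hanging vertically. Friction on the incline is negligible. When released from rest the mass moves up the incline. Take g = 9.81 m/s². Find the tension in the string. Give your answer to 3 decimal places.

For the mass on the incline: the weight component along the slope is m₁g sin 33.69° = 7.1 × 9.81 × 0.5547 = 38.635 N and the normal force is N = m₁g cos 33.69° = 57.953 N.
Newton's second law for the mass (up-slope positive): T − 38.635 = 7.1 a. For the hanging load (downward positive): 13 × 9.81 − T = 13 a.
Adding the two equations eliminates T: 88.895 = 20.1 a, so a = 4.4226 m/s².
Then from the hanging load's equation, T = 13 × (9.81 − 4.4226) = 70.036 N.

70.036 N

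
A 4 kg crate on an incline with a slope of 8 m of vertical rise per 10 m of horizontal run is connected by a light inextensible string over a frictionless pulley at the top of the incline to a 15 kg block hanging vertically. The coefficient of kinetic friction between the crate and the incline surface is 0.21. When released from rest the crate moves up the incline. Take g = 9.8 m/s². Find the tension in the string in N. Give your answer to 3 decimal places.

55.355 N

For the crate on the incline: the weight component along the slope is m₁g sin 38.66° = 4 × 9.8 × 0.6247 = 24.488 N and the normal force is N = m₁g cos 38.66° = 30.610 N.
Kinetic friction opposes the crate's motion up the incline: f = μN = 0.21 × 30.610 = 6.428 N acting down the slope.
Newton's second law for the crate (up-slope positive): T − 24.488 − 6.428 = 4 a. For the hanging block (downward positive): 15 × 9.8 − T = 15 a.
Adding the two equations eliminates T: 116.084 = 19 a, so a = 6.1097 m/s².
Then from the hanging block's equation, T = 15 × (9.8 − 6.1097) = 55.355 N.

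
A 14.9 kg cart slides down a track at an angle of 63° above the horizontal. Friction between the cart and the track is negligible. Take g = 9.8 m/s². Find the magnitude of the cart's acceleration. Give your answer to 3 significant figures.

8.73 m/s²

Resolving the weight along the incline: the component pulling the cart down the slope is mg sin 63° = 14.9 × 9.8 × 0.8910 = 130.104 N, and the normal force is N = mg cos 63° = 14.9 × 9.8 × 0.4540 = 66.293 N.
With no friction the net force along the incline is 130.104 N, so a = g sin 63° = 130.104 / 14.9 = 8.7318 m/s².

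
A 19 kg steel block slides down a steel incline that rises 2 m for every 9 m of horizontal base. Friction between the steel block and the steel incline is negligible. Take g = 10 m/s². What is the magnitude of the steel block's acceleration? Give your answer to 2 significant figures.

2.2 m/s²

Resolving the weight along the incline: the component pulling the steel block down the slope is mg sin 12.53° = 19 × 10 × 0.2169 = 41.211 N, and the normal force is N = mg cos 12.53° = 19 × 10 × 0.9762 = 185.478 N.
With no friction the net force along the incline is 41.211 N, so a = g sin 12.53° = 41.211 / 19 = 2.1690 m/s².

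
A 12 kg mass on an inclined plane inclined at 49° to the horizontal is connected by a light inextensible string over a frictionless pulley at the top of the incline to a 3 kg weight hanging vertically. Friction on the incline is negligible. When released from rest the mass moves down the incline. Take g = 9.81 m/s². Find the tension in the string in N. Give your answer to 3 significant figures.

41.3 N

For the mass on the incline: the weight component along the slope is m₁g sin 49° = 12 × 9.81 × 0.7547 = 88.843 N and the normal force is N = m₁g cos 49° = 77.231 N.
Newton's second law for the mass (down-slope positive): 88.843 − T = 12 a. For the hanging weight (upward positive): T − 3 × 9.81 = 3 a.
Adding the two equations eliminates T: 59.413 = 15 a, so a = 3.9609 m/s².
Then from the hanging weight's equation, T = 3 × (9.81 + 3.9609) = 41.313 N.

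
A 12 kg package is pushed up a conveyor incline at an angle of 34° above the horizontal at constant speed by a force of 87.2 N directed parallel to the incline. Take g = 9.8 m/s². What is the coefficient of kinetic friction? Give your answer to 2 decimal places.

At constant speed ΣF = 0 along the incline. The applied 87.2 N acts up the slope; the weight component mg sin 34° = 65.761 N and kinetic friction μN both act down the slope.
So 87.2 = 65.761 + μ × 97.495, giving μ = (87.2 − 65.761) / 97.495 = 0.2199.

0.22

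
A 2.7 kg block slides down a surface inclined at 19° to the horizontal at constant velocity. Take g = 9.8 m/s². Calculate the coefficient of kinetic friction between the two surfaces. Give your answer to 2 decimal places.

At constant velocity the net force along the incline is zero: mg sin 19° = μ mg cos 19°.
So μ = tan 19° = 0.3256 / 0.9455 = 0.3444.

0.34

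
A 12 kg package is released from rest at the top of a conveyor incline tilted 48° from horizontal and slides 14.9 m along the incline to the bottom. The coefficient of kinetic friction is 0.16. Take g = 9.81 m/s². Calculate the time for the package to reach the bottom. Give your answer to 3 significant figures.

The weight component along the incline is mg sin 48° = 87.483 N and the normal force is N = mg cos 48° = 78.770 N.
Friction up the slope is f = μN = 0.16 × 78.770 = 12.603 N, so the net downslope force is 87.483 − 12.603 = 74.880 N and a = 74.880 / 12 = 6.2400 m/s².
Starting from rest, L = ½at², so t = √(2L/a) = √(2 × 14.9 / 6.2400) = 2.1853 s.

2.19 s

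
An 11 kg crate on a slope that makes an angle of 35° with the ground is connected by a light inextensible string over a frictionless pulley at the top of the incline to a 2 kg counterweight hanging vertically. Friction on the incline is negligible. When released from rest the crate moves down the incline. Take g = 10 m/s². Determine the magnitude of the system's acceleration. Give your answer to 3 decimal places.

3.315 m/s²

For the crate on the incline: the weight component along the slope is m₁g sin 35° = 11 × 10 × 0.5736 = 63.096 N and the normal force is N = m₁g cos 35° = 90.107 N.
Newton's second law for the crate (down-slope positive): 63.096 − T = 11 a. For the hanging counterweight (upward positive): T − 2 × 10 = 2 a.
Adding the two equations eliminates T: 43.096 = 13 a, so a = 3.3151 m/s².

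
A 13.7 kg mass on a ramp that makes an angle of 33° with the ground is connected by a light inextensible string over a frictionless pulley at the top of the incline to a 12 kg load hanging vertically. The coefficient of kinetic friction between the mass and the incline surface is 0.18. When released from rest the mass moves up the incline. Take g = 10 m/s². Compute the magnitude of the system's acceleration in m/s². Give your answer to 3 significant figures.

For the mass on the incline: the weight component along the slope is m₁g sin 33° = 13.7 × 10 × 0.5446 = 74.610 N and the normal force is N = m₁g cos 33° = 114.898 N.
Kinetic friction opposes the mass's motion up the incline: f = μN = 0.18 × 114.898 = 20.682 N acting down the slope.
Newton's second law for the mass (up-slope positive): T − 74.610 − 20.682 = 13.7 a. For the hanging load (downward positive): 12 × 10 − T = 12 a.
Adding the two equations eliminates T: 24.708 = 25.7 a, so a = 0.9614 m/s².

0.961 m/s²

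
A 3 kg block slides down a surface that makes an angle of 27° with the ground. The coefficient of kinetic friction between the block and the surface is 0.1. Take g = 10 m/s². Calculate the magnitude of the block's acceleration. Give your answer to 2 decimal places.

3.65 m/s²

Resolving the weight along the incline: the component pulling the block down the slope is mg sin 27° = 3 × 10 × 0.4540 = 13.620 N, and the normal force is N = mg cos 27° = 3 × 10 × 0.8910 = 26.730 N.
Kinetic friction acts up the slope with magnitude f = μN = 0.1 × 26.730 = 2.673 N.
Net force along the incline is 13.620 − 2.673 = 10.947 N, so a = 10.947 / 3 = 3.6490 m/s².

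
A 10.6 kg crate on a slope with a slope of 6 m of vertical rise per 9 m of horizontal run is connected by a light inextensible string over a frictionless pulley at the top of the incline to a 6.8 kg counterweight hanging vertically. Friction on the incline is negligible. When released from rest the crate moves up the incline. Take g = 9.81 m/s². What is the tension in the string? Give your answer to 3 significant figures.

63.2 N

For the crate on the incline: the weight component along the slope is m₁g sin 33.69° = 10.6 × 9.81 × 0.5547 = 57.681 N and the normal force is N = m₁g cos 33.69° = 86.522 N.
Newton's second law for the crate (up-slope positive): T − 57.681 = 10.6 a. For the hanging counterweight (downward positive): 6.8 × 9.81 − T = 6.8 a.
Adding the two equations eliminates T: 9.027 = 17.4 a, so a = 0.5188 m/s².
Then from the hanging counterweight's equation, T = 6.8 × (9.81 − 0.5188) = 63.180 N.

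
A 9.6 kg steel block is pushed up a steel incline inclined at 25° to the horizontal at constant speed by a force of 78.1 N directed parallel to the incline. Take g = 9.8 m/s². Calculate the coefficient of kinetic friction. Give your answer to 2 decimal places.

0.45

At constant speed ΣF = 0 along the incline. The applied 78.1 N acts up the slope; the weight component mg sin 25° = 39.760 N and kinetic friction μN both act down the slope.
So 78.1 = 39.760 + μ × 85.265, giving μ = (78.1 − 39.760) / 85.265 = 0.4497.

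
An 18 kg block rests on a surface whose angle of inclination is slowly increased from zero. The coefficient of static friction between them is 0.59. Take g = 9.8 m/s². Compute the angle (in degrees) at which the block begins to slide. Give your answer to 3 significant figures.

At the threshold of sliding, static friction is at its maximum μ_s N and exactly balances the weight component along the incline: mg sin θ = μ_s mg cos θ.
Hence tan θ = μ_s = 0.59, so θ = arctan(0.59) = 30.5406°.

30.5°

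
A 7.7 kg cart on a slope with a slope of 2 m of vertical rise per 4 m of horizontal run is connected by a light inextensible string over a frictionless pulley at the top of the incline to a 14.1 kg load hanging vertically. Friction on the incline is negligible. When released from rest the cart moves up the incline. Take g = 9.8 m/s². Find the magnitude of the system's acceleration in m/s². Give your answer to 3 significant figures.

For the cart on the incline: the weight component along the slope is m₁g sin 26.57° = 7.7 × 9.8 × 0.4472 = 33.746 N and the normal force is N = m₁g cos 26.57° = 67.493 N.
Newton's second law for the cart (up-slope positive): T − 33.746 = 7.7 a. For the hanging load (downward positive): 14.1 × 9.8 − T = 14.1 a.
Adding the two equations eliminates T: 104.434 = 21.8 a, so a = 4.7906 m/s².

4.79 m/s²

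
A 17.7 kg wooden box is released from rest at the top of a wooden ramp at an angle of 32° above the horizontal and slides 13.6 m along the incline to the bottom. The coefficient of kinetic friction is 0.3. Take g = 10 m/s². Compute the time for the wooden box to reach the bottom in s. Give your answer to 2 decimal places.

3.14 s

The weight component along the incline is mg sin 32° = 93.796 N and the normal force is N = mg cos 32° = 150.105 N.
Friction up the slope is f = μN = 0.3 × 150.105 = 45.031 N, so the net downslope force is 93.796 − 45.031 = 48.765 N and a = 48.765 / 17.7 = 2.7551 m/s².
Starting from rest, L = ½at², so t = √(2L/a) = √(2 × 13.6 / 2.7551) = 3.1421 s.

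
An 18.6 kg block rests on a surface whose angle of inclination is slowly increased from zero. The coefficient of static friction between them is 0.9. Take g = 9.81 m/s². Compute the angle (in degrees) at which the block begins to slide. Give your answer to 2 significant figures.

42°

At the threshold of sliding, static friction is at its maximum μ_s N and exactly balances the weight component along the incline: mg sin θ = μ_s mg cos θ.
Hence tan θ = μ_s = 0.9, so θ = arctan(0.9) = 41.9872°.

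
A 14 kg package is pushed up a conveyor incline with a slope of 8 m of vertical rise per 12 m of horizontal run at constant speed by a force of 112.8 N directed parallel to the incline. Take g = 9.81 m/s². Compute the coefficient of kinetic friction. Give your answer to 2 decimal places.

0.32

At constant speed ΣF = 0 along the incline. The applied 112.8 N acts up the slope; the weight component mg sin 33.69° = 76.183 N and kinetic friction μN both act down the slope.
So 112.8 = 76.183 + μ × 114.274, giving μ = (112.8 − 76.183) / 114.274 = 0.3204.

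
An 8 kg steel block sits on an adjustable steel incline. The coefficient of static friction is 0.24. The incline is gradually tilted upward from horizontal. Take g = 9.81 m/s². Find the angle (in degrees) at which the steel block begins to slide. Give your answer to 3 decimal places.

13.496°

At the threshold of sliding, static friction is at its maximum μ_s N and exactly balances the weight component along the incline: mg sin θ = μ_s mg cos θ.
Hence tan θ = μ_s = 0.24, so θ = arctan(0.24) = 13.4957°.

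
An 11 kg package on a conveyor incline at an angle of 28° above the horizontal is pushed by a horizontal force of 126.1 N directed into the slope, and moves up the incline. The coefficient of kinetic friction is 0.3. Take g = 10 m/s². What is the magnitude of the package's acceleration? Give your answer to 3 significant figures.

The horizontal push has components F cos 28° = 126.1 × 0.8829 = 111.334 N up the incline and F sin 28° = 126.1 × 0.4695 = 59.204 N pressing into the surface.
The normal force is therefore N = mg cos 28° + F sin 28° = 97.119 + 59.204 = 156.323 N, and kinetic friction down the slope is μN = 0.3 × 156.323 = 46.897 N.
Along the incline: F cos 28° − mg sin 28° − μN = ma, so 111.334 − 51.645 − 46.897 = 11 a, giving a = 1.1629 m/s².

1.16 m/s²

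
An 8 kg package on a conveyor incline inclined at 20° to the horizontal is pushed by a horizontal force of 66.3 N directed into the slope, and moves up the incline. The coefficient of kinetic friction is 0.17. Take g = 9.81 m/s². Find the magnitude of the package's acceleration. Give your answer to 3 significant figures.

The horizontal push has components F cos 20° = 66.3 × 0.9397 = 62.302 N up the incline and F sin 20° = 66.3 × 0.3420 = 22.675 N pressing into the surface.
The normal force is therefore N = mg cos 20° + F sin 20° = 73.748 + 22.675 = 96.423 N, and kinetic friction down the slope is μN = 0.17 × 96.423 = 16.392 N.
Along the incline: F cos 20° − mg sin 20° − μN = ma, so 62.302 − 26.840 − 16.392 = 8 a, giving a = 2.3838 m/s².

2.38 m/s²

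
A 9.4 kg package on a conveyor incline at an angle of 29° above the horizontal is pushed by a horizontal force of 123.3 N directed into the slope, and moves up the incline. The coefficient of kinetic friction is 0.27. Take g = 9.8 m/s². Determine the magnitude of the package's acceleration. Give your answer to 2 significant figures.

2.7 m/s²

The horizontal push has components F cos 29° = 123.3 × 0.8746 = 107.838 N up the incline and F sin 29° = 123.3 × 0.4848 = 59.776 N pressing into the surface.
The normal force is therefore N = mg cos 29° + F sin 29° = 80.568 + 59.776 = 140.344 N, and kinetic friction down the slope is μN = 0.27 × 140.344 = 37.893 N.
Along the incline: F cos 29° − mg sin 29° − μN = ma, so 107.838 − 44.660 − 37.893 = 9.4 a, giving a = 2.6899 m/s².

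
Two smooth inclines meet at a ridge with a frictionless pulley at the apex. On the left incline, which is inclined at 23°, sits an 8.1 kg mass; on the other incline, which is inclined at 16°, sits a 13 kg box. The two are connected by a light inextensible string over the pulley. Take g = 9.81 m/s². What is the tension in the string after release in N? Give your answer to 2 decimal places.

32.62 N

Resolve each weight along its own incline: the 8.1 kg mass has component 8.1 × 9.81 × sin 23° = 31.048 N down its slope, and the 13 kg mass has 13 × 9.81 × sin 16° = 35.152 N down its slope.
The 13 kg side's 35.152 N exceeds the other side's 31.048 N, so that mass slides down and the 8.1 kg mass slides up. Taking that direction as positive, Newton's second law for the whole system gives 35.152 − 31.048 = (8.1 + 13) a, so a = 4.104 / 21.1 = 0.1945 m/s².
For the 8.1 kg mass (up-slope positive): T − 31.048 = 8.1 × 0.1945, so T = 32.623 N.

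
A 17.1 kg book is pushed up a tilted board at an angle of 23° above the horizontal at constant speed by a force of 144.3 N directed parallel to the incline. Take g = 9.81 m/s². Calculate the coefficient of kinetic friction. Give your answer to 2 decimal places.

0.51

At constant speed ΣF = 0 along the incline. The applied 144.3 N acts up the slope; the weight component mg sin 23° = 65.546 N and kinetic friction μN both act down the slope.
So 144.3 = 65.546 + μ × 154.416, giving μ = (144.3 − 65.546) / 154.416 = 0.5100.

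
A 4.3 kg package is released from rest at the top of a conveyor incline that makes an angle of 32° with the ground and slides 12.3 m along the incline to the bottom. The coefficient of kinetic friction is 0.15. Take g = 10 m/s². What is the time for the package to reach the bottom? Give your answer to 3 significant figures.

2.47 s

The weight component along the incline is mg sin 32° = 22.787 N and the normal force is N = mg cos 32° = 36.466 N.
Friction up the slope is f = μN = 0.15 × 36.466 = 5.470 N, so the net downslope force is 22.787 − 5.470 = 17.317 N and a = 17.317 / 4.3 = 4.0272 m/s².
Starting from rest, L = ½at², so t = √(2L/a) = √(2 × 12.3 / 4.0272) = 2.4715 s.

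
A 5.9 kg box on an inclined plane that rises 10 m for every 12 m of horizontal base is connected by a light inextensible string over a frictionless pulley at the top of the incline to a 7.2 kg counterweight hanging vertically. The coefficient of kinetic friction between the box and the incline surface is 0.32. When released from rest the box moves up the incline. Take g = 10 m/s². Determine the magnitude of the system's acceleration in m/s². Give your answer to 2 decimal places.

For the box on the incline: the weight component along the slope is m₁g sin 39.81° = 5.9 × 10 × 0.6402 = 37.772 N and the normal force is N = m₁g cos 39.81° = 45.325 N.
Kinetic friction opposes the box's motion up the incline: f = μN = 0.32 × 45.325 = 14.504 N acting down the slope.
Newton's second law for the box (up-slope positive): T − 37.772 − 14.504 = 5.9 a. For the hanging counterweight (downward positive): 7.2 × 10 − T = 7.2 a.
Adding the two equations eliminates T: 19.724 = 13.1 a, so a = 1.5056 m/s².

1.51 m/s²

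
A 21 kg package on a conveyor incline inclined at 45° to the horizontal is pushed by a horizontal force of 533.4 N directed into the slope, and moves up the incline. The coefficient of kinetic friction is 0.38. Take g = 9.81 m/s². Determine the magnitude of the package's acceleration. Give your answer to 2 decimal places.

The horizontal push has components F cos 45° = 533.4 × 0.7071 = 377.167 N up the incline and F sin 45° = 533.4 × 0.7071 = 377.167 N pressing into the surface.
The normal force is therefore N = mg cos 45° + F sin 45° = 145.670 + 377.167 = 522.837 N, and kinetic friction down the slope is μN = 0.38 × 522.837 = 198.678 N.
Along the incline: F cos 45° − mg sin 45° − μN = ma, so 377.167 − 145.670 − 198.678 = 21 a, giving a = 1.5628 m/s².

1.56 m/s²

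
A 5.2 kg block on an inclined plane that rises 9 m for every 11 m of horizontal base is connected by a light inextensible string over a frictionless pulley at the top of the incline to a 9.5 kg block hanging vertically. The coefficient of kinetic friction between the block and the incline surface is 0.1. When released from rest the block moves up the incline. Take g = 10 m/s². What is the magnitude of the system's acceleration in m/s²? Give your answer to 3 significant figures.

3.95 m/s²

For the block on the incline: the weight component along the slope is m₁g sin 39.29° = 5.2 × 10 × 0.6332 = 32.926 N and the normal force is N = m₁g cos 39.29° = 40.246 N.
Kinetic friction opposes the block's motion up the incline: f = μN = 0.1 × 40.246 = 4.025 N acting down the slope.
Newton's second law for the block (up-slope positive): T − 32.926 − 4.025 = 5.2 a. For the hanging block (downward positive): 9.5 × 10 − T = 9.5 a.
Adding the two equations eliminates T: 58.049 = 14.7 a, so a = 3.9489 m/s².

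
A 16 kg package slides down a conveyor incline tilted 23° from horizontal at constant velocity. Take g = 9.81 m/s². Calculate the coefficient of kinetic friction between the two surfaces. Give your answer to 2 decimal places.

0.42

At constant velocity the net force along the incline is zero: mg sin 23° = μ mg cos 23°.
So μ = tan 23° = 0.3907 / 0.9205 = 0.4244.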